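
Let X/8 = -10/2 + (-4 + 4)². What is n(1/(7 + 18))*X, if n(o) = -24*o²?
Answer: 192/125 ≈ 1.5360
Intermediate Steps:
X = -40 (X = 8*(-10/2 + (-4 + 4)²) = 8*(-10*½ + 0²) = 8*(-5 + 0) = 8*(-5) = -40)
n(1/(7 + 18))*X = -24/(7 + 18)²*(-40) = -24*(1/25)²*(-40) = -24*1/625*(-40) = -24/625*(-40) = 192/125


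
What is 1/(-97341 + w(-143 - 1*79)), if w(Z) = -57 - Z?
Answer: -1/97176 ≈ -1.0291e-5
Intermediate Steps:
1/(-97341 + w(-143 - 1*79)) = 1/(-97341 + (-57 - (-143 - 1*79))) = 1/(-97341 + (-57 - (-143 - 79))) = 1/(-97341 + (-57 - 1*(-222))) = 1/(-97341 + (-57 + 222)) = 1/(-97341 + 165) = 1/(-97176) = -1/97176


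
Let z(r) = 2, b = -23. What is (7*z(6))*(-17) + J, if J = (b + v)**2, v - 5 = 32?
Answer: -42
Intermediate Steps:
v = 37 (v = 5 + 32 = 37)
J = 196 (J = (-23 + 37)**2 = 14**2 = 196)
(7*z(6))*(-17) + J = (7*2)*(-17) + 196 = 14*(-17) + 196 = -238 + 196 = -42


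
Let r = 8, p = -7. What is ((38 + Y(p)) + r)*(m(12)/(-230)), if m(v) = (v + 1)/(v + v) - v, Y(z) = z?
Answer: 715/368 ≈ 1.9429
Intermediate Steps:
m(v) = -v + (1 + v)/(2*v) (m(v) = (1 + v)/((2*v)) - v = (1 + v)*(1/(2*v)) - v = (1 + v)/(2*v) - v = -v + (1 + v)/(2*v))
((38 + Y(p)) + r)*(m(12)/(-230)) = ((38 - 7) + 8)*((½ + (½)/12 - 1*12)/(-230)) = (31 + 8)*((½ + (½)*(1/12) - 12)*(-1/230)) = 39*((½ + 1/24 - 12)*(-1/230)) = 39*(-275/24*(-1/230)) = 39*(55/1104) = 715/368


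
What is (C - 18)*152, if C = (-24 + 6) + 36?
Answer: 0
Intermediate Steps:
C = 18 (C = -18 + 36 = 18)
(C - 18)*152 = (18 - 18)*152 = 0*152 = 0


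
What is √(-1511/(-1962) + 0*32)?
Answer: √329398/654 ≈ 0.87757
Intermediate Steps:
√(-1511/(-1962) + 0*32) = √(-1511*(-1/1962) + 0) = √(1511/1962 + 0) = √(1511/1962) = √329398/654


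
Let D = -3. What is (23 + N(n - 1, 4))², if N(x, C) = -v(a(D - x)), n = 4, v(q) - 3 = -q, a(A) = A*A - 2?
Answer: 2916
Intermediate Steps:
a(A) = -2 + A² (a(A) = A² - 2 = -2 + A²)
v(q) = 3 - q
N(x, C) = -5 + (-3 - x)² (N(x, C) = -(3 - (-2 + (-3 - x)²)) = -(3 + (2 - (-3 - x)²)) = -(5 - (-3 - x)²) = -5 + (-3 - x)²)
(23 + N(n - 1, 4))² = (23 + (-5 + (3 + (4 - 1))²))² = (23 + (-5 + (3 + 3)²))² = (23 + (-5 + 6²))² = (23 + (-5 + 36))² = (23 + 31)² = 54² = 2916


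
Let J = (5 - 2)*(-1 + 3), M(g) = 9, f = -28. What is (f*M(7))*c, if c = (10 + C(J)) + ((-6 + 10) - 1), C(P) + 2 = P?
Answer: -4284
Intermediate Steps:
J = 6 (J = 3*2 = 6)
C(P) = -2 + P
c = 17 (c = (10 + (-2 + 6)) + ((-6 + 10) - 1) = (10 + 4) + (4 - 1) = 14 + 3 = 17)
(f*M(7))*c = -28*9*17 = -252*17 = -4284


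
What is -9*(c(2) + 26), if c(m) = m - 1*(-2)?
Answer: -270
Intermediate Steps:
c(m) = 2 + m (c(m) = m + 2 = 2 + m)
-9*(c(2) + 26) = -9*((2 + 2) + 26) = -9*(4 + 26) = -9*30 = -270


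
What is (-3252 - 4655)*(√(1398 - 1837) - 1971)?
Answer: 15584697 - 7907*I*√439 ≈ 1.5585e+7 - 1.6567e+5*I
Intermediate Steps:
(-3252 - 4655)*(√(1398 - 1837) - 1971) = -7907*(√(-439) - 1971) = -7907*(I*√439 - 1971) = -7907*(-1971 + I*√439) = 15584697 - 7907*I*√439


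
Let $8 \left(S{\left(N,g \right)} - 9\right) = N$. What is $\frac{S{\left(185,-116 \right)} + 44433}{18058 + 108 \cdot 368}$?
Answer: $\frac{355721}{462416} \approx 0.76927$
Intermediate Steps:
$S{\left(N,g \right)} = 9 + \frac{N}{8}$
$\frac{S{\left(185,-116 \right)} + 44433}{18058 + 108 \cdot 368} = \frac{\left(9 + \frac{1}{8} \cdot 185\right) + 44433}{18058 + 108 \cdot 368} = \frac{\left(9 + \frac{185}{8}\right) + 44433}{18058 + 39744} = \frac{\frac{257}{8} + 44433}{57802} = \frac{355721}{8} \cdot \frac{1}{57802} = \frac{355721}{462416}$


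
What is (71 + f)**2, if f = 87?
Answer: 24964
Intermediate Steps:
(71 + f)**2 = (71 + 87)**2 = 158**2 = 24964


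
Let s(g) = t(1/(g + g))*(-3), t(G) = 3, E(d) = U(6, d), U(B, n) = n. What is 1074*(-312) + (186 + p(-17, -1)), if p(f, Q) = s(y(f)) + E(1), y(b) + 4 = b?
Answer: -334910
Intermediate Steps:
y(b) = -4 + b
E(d) = d
s(g) = -9 (s(g) = 3*(-3) = -9)
p(f, Q) = -8 (p(f, Q) = -9 + 1 = -8)
1074*(-312) + (186 + p(-17, -1)) = 1074*(-312) + (186 - 8) = -335088 + 178 = -334910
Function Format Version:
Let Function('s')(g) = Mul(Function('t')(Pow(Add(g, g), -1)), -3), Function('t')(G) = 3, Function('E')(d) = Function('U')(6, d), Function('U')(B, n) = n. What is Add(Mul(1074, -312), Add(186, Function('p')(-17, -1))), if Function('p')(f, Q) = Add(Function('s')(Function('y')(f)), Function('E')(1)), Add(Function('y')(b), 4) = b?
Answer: -334910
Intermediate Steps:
Function('y')(b) = Add(-4, b)
Function('E')(d) = d
Function('s')(g) = -9 (Function('s')(g) = Mul(3, -3) = -9)
Function('p')(f, Q) = -8 (Function('p')(f, Q) = Add(-9, 1) = -8)
Add(Mul(1074, -312), Add(186, Function('p')(-17, -1))) = Add(Mul(1074, -312), Add(186, -8)) = Add(-335088, 178) = -334910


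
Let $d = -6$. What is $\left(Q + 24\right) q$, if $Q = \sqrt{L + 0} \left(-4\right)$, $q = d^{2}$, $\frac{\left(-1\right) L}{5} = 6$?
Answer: $864 - 144 i \sqrt{30} \approx 864.0 - 788.72 i$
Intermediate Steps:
$L = -30$ ($L = \left(-5\right) 6 = -30$)
$q = 36$ ($q = \left(-6\right)^{2} = 36$)
$Q = - 4 i \sqrt{30}$ ($Q = \sqrt{-30 + 0} \left(-4\right) = \sqrt{-30} \left(-4\right) = i \sqrt{30} \left(-4\right) = - 4 i \sqrt{30} \approx - 21.909 i$)
$\left(Q + 24\right) q = \left(- 4 i \sqrt{30} + 24\right) 36 = \left(24 - 4 i \sqrt{30}\right) 36 = 864 - 144 i \sqrt{30}$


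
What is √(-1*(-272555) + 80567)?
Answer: √353122 ≈ 594.24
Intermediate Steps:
√(-1*(-272555) + 80567) = √(272555 + 80567) = √353122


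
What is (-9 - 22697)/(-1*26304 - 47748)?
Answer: 11353/37026 ≈ 0.30662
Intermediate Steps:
(-9 - 22697)/(-1*26304 - 47748) = -22706/(-26304 - 47748) = -22706/(-74052) = -22706*(-1/74052) = 11353/37026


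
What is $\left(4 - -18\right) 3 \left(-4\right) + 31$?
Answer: $-233$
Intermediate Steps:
$\left(4 - -18\right) 3 \left(-4\right) + 31 = \left(4 + 18\right) \left(-12\right) + 31 = 22 \left(-12\right) + 31 = -264 + 31 = -233$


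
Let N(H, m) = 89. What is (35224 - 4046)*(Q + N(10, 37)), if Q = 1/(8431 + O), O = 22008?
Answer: 84463446816/30439 ≈ 2.7748e+6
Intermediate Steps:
Q = 1/30439 (Q = 1/(8431 + 22008) = 1/30439 ≈ 3.2853e-5)
(35224 - 4046)*(Q + N(10, 37)) = (35224 - 4046)*(1/30439 + 89) = 31178*(2709072/30439) = 84463446816/30439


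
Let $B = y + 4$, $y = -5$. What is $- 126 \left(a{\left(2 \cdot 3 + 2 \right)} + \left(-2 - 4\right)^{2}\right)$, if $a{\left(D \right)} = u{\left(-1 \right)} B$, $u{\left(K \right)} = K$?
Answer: $-4662$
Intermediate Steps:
$B = -1$ ($B = -5 + 4 = -1$)
$a{\left(D \right)} = 1$ ($a{\left(D \right)} = \left(-1\right) \left(-1\right) = 1$)
$- 126 \left(a{\left(2 \cdot 3 + 2 \right)} + \left(-2 - 4\right)^{2}\right) = - 126 \left(1 + \left(-2 - 4\right)^{2}\right) = - 126 \left(1 + \left(-6\right)^{2}\right) = - 126 \left(1 + 36\right) = \left(-126\right) 37 = -4662$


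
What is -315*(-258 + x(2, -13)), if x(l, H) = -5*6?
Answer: 90720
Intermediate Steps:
x(l, H) = -30
-315*(-258 + x(2, -13)) = -315*(-258 - 30) = -315*(-288) = 90720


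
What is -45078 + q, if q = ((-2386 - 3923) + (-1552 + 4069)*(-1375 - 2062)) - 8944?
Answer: -8711260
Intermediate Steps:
q = -8666182 (q = (-6309 + 2517*(-3437)) - 8944 = (-6309 - 8650929) - 8944 = -8657238 - 8944 = -8666182)
-45078 + q = -45078 - 8666182 = -8711260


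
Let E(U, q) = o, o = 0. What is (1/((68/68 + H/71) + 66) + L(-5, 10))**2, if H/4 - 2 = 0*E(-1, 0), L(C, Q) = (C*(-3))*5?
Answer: 127767642916/22705225 ≈ 5627.2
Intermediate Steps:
L(C, Q) = -15*C (L(C, Q) = -3*C*5 = -15*C)
E(U, q) = 0
H = 8 (H = 8 + 4*(0*0) = 8 + 4*0 = 8 + 0 = 8)
(1/((68/68 + H/71) + 66) + L(-5, 10))**2 = (1/((68/68 + 8/71) + 66) - 15*(-5))**2 = (1/((68*(1/68) + 8*(1/71)) + 66) + 75)**2 = (1/((1 + 8/71) + 66) + 75)**2 = (1/(79/71 + 66) + 75)**2 = (1/(4765/71) + 75)**2 = (71/4765 + 75)**2 = (357446/4765)**2 = 127767642916/22705225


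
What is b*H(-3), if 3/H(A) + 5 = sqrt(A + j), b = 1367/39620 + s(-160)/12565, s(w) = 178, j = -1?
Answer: -2076747/82496764 - 2076747*I/206241910 ≈ -0.025174 - 0.010069*I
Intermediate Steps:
b = 692249/14223580 (b = 1367/39620 + 178/12565 = 692249/14223580 ≈ 0.048669)
H(A) = 3/(-5 + sqrt(-1 + A)) (H(A) = 3/(-5 + sqrt(A - 1)) = 3/(-5 + sqrt(-1 + A)))
b*H(-3) = 692249*(3/(-5 + sqrt(-1 - 3)))/14223580 = 692249*(3/(-5 + sqrt(-4)))/14223580 = 692249*(3/(-5 + 2*I))/14223580 = 692249*(3*((-5 - 2*I)/29))/14223580 = 692249*(3*(-5 - 2*I)/29)/14223580 = 2076747*(-5 - 2*I)/412483820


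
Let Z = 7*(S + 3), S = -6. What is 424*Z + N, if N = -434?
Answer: -9338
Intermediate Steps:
Z = -21 (Z = 7*(-6 + 3) = 7*(-3) = -21)
424*Z + N = 424*(-21) - 434 = -8904 - 434 = -9338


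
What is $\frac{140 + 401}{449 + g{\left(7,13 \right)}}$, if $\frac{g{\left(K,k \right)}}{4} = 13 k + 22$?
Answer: $\frac{541}{1213} \approx 0.446$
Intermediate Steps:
$g{\left(K,k \right)} = 88 + 52 k$ ($g{\left(K,k \right)} = 4 \left(13 k + 22\right) = 4 \left(22 + 13 k\right) = 88 + 52 k$)
$\frac{140 + 401}{449 + g{\left(7,13 \right)}} = \frac{140 + 401}{449 + \left(88 + 52 \cdot 13\right)} = \frac{541}{449 + \left(88 + 676\right)} = \frac{541}{449 + 764} = \frac{541}{1213}$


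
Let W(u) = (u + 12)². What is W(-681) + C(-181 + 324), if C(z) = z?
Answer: 447704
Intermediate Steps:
W(u) = (12 + u)²
W(-681) + C(-181 + 324) = (12 - 681)² + (-181 + 324) = (-669)² + 143 = 447561 + 143 = 447704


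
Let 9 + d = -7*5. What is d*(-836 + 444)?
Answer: 17248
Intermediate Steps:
d = -44 (d = -9 - 7*5 = -9 - 35 = -44)
d*(-836 + 444) = -44*(-836 + 444) = -44*(-392) = 17248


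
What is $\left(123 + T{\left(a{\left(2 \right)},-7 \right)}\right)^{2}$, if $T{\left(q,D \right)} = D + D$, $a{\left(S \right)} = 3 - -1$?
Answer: $11881$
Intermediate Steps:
$a{\left(S \right)} = 4$ ($a{\left(S \right)} = 3 + 1 = 4$)
$T{\left(q,D \right)} = 2 D$
$\left(123 + T{\left(a{\left(2 \right)},-7 \right)}\right)^{2} = \left(123 + 2 \left(-7\right)\right)^{2} = \left(123 - 14\right)^{2} = 109^{2} = 11881$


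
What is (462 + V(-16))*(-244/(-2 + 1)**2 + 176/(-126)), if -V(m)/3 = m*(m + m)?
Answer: 5534680/21 ≈ 2.6356e+5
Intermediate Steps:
V(m) = -6*m**2 (V(m) = -3*m*(m + m) = -3*m*2*m = -6*m**2)
(462 + V(-16))*(-244/(-2 + 1)**2 + 176/(-126)) = (462 - 6*(-16)**2)*(-244/(-2 + 1)**2 + 176/(-126)) = (462 - 6*256)*(-244/((-1)**2) + 176*(-1/126)) = (462 - 1536)*(-244/1 - 88/63) = -1074*(-244*1 - 88/63) = -1074*(-244 - 88/63) = -1074*(-15460/63) = 5534680/21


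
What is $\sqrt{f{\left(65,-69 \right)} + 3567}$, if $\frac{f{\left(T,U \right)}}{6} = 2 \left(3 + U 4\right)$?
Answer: $\sqrt{291} \approx 17.059$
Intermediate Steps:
$f{\left(T,U \right)} = 36 + 48 U$ ($f{\left(T,U \right)} = 6 \cdot 2 \left(3 + U 4\right) = 6 \cdot 2 \left(3 + 4 U\right) = 6 \left(6 + 8 U\right) = 36 + 48 U$)
$\sqrt{f{\left(65,-69 \right)} + 3567} = \sqrt{\left(36 + 48 \left(-69\right)\right) + 3567} = \sqrt{\left(36 - 3312\right) + 3567} = \sqrt{-3276 + 3567} = \sqrt{291}$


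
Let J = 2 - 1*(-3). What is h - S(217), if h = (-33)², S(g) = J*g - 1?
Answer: 5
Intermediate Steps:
J = 5 (J = 2 + 3 = 5)
S(g) = -1 + 5*g (S(g) = 5*g - 1 = -1 + 5*g)
h = 1089
h - S(217) = 1089 - (-1 + 5*217) = 1089 - (-1 + 1085) = 1089 - 1*1084 = 1089 - 1084 = 5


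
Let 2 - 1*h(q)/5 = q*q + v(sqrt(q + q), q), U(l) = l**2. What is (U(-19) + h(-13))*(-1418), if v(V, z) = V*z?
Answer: 672132 - 92170*I*sqrt(26) ≈ 6.7213e+5 - 4.6998e+5*I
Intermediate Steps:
h(q) = 10 - 5*q**2 - 5*sqrt(2)*q**(3/2) (h(q) = 10 - 5*(q*q + sqrt(q + q)*q) = 10 - 5*(q**2 + sqrt(2*q)*q) = 10 - 5*(q**2 + (sqrt(2)*sqrt(q))*q) = 10 - 5*(q**2 + sqrt(2)*q**(3/2)) = 10 + (-5*q**2 - 5*sqrt(2)*q**(3/2)) = 10 - 5*q**2 - 5*sqrt(2)*q**(3/2))
(U(-19) + h(-13))*(-1418) = ((-19)**2 + (10 - 5*(-13)**2 - 5*sqrt(2)*(-13)**(3/2)))*(-1418) = (361 + (10 - 5*169 - 5*sqrt(2)*(-13*I*sqrt(13))))*(-1418) = (361 + (10 - 845 + 65*I*sqrt(26)))*(-1418) = (361 + (-835 + 65*I*sqrt(26)))*(-1418) = (-474 + 65*I*sqrt(26))*(-1418) = 672132 - 92170*I*sqrt(26)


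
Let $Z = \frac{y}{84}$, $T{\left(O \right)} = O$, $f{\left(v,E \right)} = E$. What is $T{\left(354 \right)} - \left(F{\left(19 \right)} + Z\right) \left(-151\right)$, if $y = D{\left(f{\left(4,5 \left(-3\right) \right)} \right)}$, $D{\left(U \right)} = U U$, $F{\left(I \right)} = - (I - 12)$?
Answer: $- \frac{8359}{28} \approx -298.54$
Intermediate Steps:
$F{\left(I \right)} = 12 - I$ ($F{\left(I \right)} = - (-12 + I) = 12 - I$)
$D{\left(U \right)} = U^{2}$
$y = 225$ ($y = \left(5 \left(-3\right)\right)^{2} = \left(-15\right)^{2} = 225$)
$Z = \frac{75}{28}$ ($Z = \frac{225}{84} = 225 \cdot \frac{1}{84} = \frac{75}{28} \approx 2.6786$)
$T{\left(354 \right)} - \left(F{\left(19 \right)} + Z\right) \left(-151\right) = 354 - \left(\left(12 - 19\right) + \frac{75}{28}\right) \left(-151\right) = 354 - \left(-7 + \frac{75}{28}\right) \left(-151\right) = 354 - \left(- \frac{121}{28}\right) \left(-151\right) = 354 - \frac{18271}{28} = - \frac{8359}{28}$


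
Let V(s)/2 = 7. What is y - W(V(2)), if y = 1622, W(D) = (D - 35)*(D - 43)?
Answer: 1013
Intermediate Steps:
V(s) = 14 (V(s) = 2*7 = 14)
W(D) = (-43 + D)*(-35 + D) (W(D) = (-35 + D)*(-43 + D) = (-43 + D)*(-35 + D))
y - W(V(2)) = 1622 - (1505 + 14² - 78*14) = 1622 - (1505 + 196 - 1092) = 1622 - 1*609 = 1622 - 609 = 1013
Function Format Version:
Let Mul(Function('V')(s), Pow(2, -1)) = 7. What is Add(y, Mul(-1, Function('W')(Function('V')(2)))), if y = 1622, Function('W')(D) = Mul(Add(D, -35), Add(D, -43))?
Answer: 1013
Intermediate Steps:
Function('V')(s) = 14 (Function('V')(s) = Mul(2, 7) = 14)
Function('W')(D) = Mul(Add(-43, D), Add(-35, D)) (Function('W')(D) = Mul(Add(-35, D), Add(-43, D)) = Mul(Add(-43, D), Add(-35, D)))
Add(y, Mul(-1, Function('W')(Function('V')(2)))) = Add(1622, Mul(-1, Add(1505, Pow(14, 2), Mul(-78, 14)))) = Add(1622, Mul(-1, Add(1505, 196, -1092))) = Add(1622, Mul(-1, 609)) = Add(1622, -609) = 1013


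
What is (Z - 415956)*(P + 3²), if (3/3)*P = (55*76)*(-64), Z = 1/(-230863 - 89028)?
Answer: 35595169029586267/319891 ≈ 1.1127e+11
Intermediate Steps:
Z = -1/319891 (Z = 1/(-319891) = -1/319891 ≈ -3.1261e-6)
P = -267520 (P = (55*76)*(-64) = 4180*(-64) = -267520)
(Z - 415956)*(P + 3²) = (-1/319891 - 415956)*(-267520 + 3²) = -133060580797*(-267520 + 9)/319891 = -133060580797/319891*(-267511) = 35595169029586267/319891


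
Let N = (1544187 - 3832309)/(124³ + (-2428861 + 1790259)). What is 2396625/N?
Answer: -1519486612875/1144061 ≈ -1.3282e+6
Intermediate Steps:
N = -1144061/634011 (N = -2288122/(1906624 - 638602) = -2288122/1268022 = -2288122*1/1268022 = -1144061/634011 ≈ -1.8045)
2396625/N = 2396625/(-1144061/634011) = 2396625*(-634011/1144061) = -1519486612875/1144061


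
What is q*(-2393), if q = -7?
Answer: 16751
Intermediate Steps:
q*(-2393) = -7*(-2393) = 16751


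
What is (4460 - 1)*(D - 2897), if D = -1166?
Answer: -18116917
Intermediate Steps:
(4460 - 1)*(D - 2897) = (4460 - 1)*(-1166 - 2897) = 4459*(-4063) = -18116917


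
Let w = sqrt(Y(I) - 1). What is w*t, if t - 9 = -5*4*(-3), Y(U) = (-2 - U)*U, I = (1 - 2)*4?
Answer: 207*I ≈ 207.0*I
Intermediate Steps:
I = -4 (I = -1*4 = -4)
Y(U) = U*(-2 - U)
t = 69 (t = 9 - 5*4*(-3) = 9 - 20*(-3) = 9 + 60 = 69)
w = 3*I (w = sqrt(-1*(-4)*(2 - 4) - 1) = sqrt(-1*(-4)*(-2) - 1) = sqrt(-8 - 1) = sqrt(-9) = 3*I ≈ 3.0*I)
w*t = (3*I)*69 = 207*I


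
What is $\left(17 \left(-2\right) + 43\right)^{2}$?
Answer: $81$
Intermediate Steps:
$\left(17 \left(-2\right) + 43\right)^{2} = \left(-34 + 43\right)^{2} = 9^{2} = 81$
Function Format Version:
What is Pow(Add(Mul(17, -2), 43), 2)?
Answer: 81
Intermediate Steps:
Pow(Add(Mul(17, -2), 43), 2) = Pow(Add(-34, 43), 2) = Pow(9, 2) = 81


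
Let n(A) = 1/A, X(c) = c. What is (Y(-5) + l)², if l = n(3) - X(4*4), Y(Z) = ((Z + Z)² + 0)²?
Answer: 897182209/9 ≈ 9.9687e+7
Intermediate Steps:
Y(Z) = 16*Z⁴ (Y(Z) = ((2*Z)² + 0)² = (4*Z² + 0)² = (4*Z²)² = 16*Z⁴)
l = -47/3 (l = 1/3 - 4*4 = ⅓ - 1*16 = ⅓ - 16 = -47/3 ≈ -15.667)
(Y(-5) + l)² = (16*(-5)⁴ - 47/3)² = (16*625 - 47/3)² = (10000 - 47/3)² = (29953/3)² = 897182209/9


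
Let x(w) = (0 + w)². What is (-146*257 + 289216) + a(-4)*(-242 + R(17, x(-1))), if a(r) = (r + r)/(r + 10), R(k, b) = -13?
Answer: 252034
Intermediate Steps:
x(w) = w²
a(r) = 2*r/(10 + r) (a(r) = (2*r)/(10 + r) = 2*r/(10 + r))
(-146*257 + 289216) + a(-4)*(-242 + R(17, x(-1))) = (-146*257 + 289216) + (2*(-4)/(10 - 4))*(-242 - 13) = (-37522 + 289216) + (2*(-4)/6)*(-255) = 251694 + (2*(-4)*(⅙))*(-255) = 251694 - 4/3*(-255) = 251694 + 340 = 252034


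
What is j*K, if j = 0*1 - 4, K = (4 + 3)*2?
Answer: -56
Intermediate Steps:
K = 14 (K = 7*2 = 14)
j = -4 (j = 0 - 4 = -4)
j*K = -4*14 = -56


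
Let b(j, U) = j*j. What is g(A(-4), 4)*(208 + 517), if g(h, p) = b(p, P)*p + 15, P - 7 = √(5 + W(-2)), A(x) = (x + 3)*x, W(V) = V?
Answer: 57275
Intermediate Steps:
A(x) = x*(3 + x) (A(x) = (3 + x)*x = x*(3 + x))
P = 7 + √3 (P = 7 + √(5 - 2) = 7 + √3 ≈ 8.7321)
b(j, U) = j²
g(h, p) = 15 + p³ (g(h, p) = p²*p + 15 = p³ + 15 = 15 + p³)
g(A(-4), 4)*(208 + 517) = (15 + 4³)*(208 + 517) = (15 + 64)*725 = 79*725 = 57275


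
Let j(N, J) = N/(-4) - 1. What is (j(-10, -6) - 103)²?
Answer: 41209/4 ≈ 10302.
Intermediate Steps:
j(N, J) = -1 - N/4 (j(N, J) = -N/4 - 1 = -1 - N/4)
(j(-10, -6) - 103)² = ((-1 - ¼*(-10)) - 103)² = ((-1 + 5/2) - 103)² = (3/2 - 103)² = (-203/2)² = 41209/4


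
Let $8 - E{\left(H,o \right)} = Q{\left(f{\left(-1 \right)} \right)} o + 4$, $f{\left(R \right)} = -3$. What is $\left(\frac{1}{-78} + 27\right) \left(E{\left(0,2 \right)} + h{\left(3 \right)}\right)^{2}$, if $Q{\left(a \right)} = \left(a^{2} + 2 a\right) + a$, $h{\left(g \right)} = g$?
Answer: $\frac{103145}{78} \approx 1322.4$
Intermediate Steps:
$Q{\left(a \right)} = a^{2} + 3 a$
$E{\left(H,o \right)} = 4$ ($E{\left(H,o \right)} = 8 - \left(- 3 \left(3 - 3\right) o + 4\right) = 8 - \left(\left(-3\right) 0 o + 4\right) = 8 - \left(0 o + 4\right) = 8 - \left(0 + 4\right) = 8 - 4 = 4$)
$\left(\frac{1}{-78} + 27\right) \left(E{\left(0,2 \right)} + h{\left(3 \right)}\right)^{2} = \left(\frac{1}{-78} + 27\right) \left(4 + 3\right)^{2} = \left(- \frac{1}{78} + 27\right) 7^{2} = \frac{2105}{78} \cdot 49 = \frac{103145}{78}$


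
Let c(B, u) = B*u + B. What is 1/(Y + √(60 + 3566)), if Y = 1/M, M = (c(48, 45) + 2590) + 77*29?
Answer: -7031/179251168585 + 346044727*√74/179251168585 ≈ 0.016607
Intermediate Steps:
c(B, u) = B + B*u
M = 7031 (M = (48*(1 + 45) + 2590) + 77*29 = (48*46 + 2590) + 2233 = (2208 + 2590) + 2233 = 4798 + 2233 = 7031)
Y = 1/7031 ≈ 0.00014223
1/(Y + √(60 + 3566)) = 1/(1/7031 + √(60 + 3566)) = 1/(1/7031 + √3626) = 1/(1/7031 + 7*√74)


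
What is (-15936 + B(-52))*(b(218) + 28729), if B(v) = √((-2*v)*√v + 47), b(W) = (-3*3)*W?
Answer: -426558912 + 26767*√(47 + 208*I*√13) ≈ -4.2602e+8 + 5.0235e+5*I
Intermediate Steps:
b(W) = -9*W
B(v) = √(47 - 2*v^(3/2)) (B(v) = √(-2*v^(3/2) + 47) = √(47 - 2*v^(3/2)))
(-15936 + B(-52))*(b(218) + 28729) = (-15936 + √(47 - (-208)*I*√13))*(-9*218 + 28729) = (-15936 + √(47 - (-208)*I*√13))*(-1962 + 28729) = (-15936 + √(47 + 208*I*√13))*26767 = -426558912 + 26767*√(47 + 208*I*√13)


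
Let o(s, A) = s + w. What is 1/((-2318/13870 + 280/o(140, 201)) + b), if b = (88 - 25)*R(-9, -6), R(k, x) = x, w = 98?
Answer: -6205/2339227 ≈ -0.0026526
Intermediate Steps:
o(s, A) = 98 + s (o(s, A) = s + 98 = 98 + s)
b = -378 (b = (88 - 25)*(-6) = 63*(-6) = -378)
1/((-2318/13870 + 280/o(140, 201)) + b) = 1/((-2318/13870 + 280/(98 + 140)) - 378) = 1/((-2318*1/13870 + 280/238) - 378) = 1/((-61/365 + 280*(1/238)) - 378) = 1/((-61/365 + 20/17) - 378) = 1/(6263/6205 - 378) = 1/(-2339227/6205) = -6205/2339227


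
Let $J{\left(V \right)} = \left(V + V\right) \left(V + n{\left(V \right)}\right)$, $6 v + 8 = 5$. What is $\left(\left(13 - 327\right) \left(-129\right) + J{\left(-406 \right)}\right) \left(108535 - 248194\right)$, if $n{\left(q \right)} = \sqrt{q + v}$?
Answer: $-51698689302 + 56701554 i \sqrt{1626} \approx -5.1699 \cdot 10^{10} + 2.2864 \cdot 10^{9} i$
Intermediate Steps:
$v = - \frac{1}{2}$ ($v = - \frac{4}{3} + \frac{1}{6} \cdot 5 = - \frac{4}{3} + \frac{5}{6} = - \frac{1}{2} \approx -0.5$)
$n{\left(q \right)} = \sqrt{- \frac{1}{2} + q}$ ($n{\left(q \right)} = \sqrt{q - \frac{1}{2}} = \sqrt{- \frac{1}{2} + q}$)
$J{\left(V \right)} = 2 V \left(V + \frac{\sqrt{-2 + 4 V}}{2}\right)$ ($J{\left(V \right)} = \left(V + V\right) \left(V + \frac{\sqrt{-2 + 4 V}}{2}\right) = 2 V \left(V + \frac{\sqrt{-2 + 4 V}}{2}\right)$)
$\left(\left(13 - 327\right) \left(-129\right) + J{\left(-406 \right)}\right) \left(108535 - 248194\right) = \left(\left(13 - 327\right) \left(-129\right) - 406 \left(\sqrt{-2 + 4 \left(-406\right)} + 2 \left(-406\right)\right)\right) \left(108535 - 248194\right) = \left(\left(-314\right) \left(-129\right) - 406 \left(\sqrt{-2 - 1624} - 812\right)\right) \left(-139659\right) = \left(40506 - 406 \left(\sqrt{-1626} - 812\right)\right) \left(-139659\right) = \left(40506 - 406 \left(i \sqrt{1626} - 812\right)\right) \left(-139659\right) = \left(40506 - 406 \left(-812 + i \sqrt{1626}\right)\right) \left(-139659\right) = \left(40506 + \left(329672 - 406 i \sqrt{1626}\right)\right) \left(-139659\right) = \left(370178 - 406 i \sqrt{1626}\right) \left(-139659\right) = -51698689302 + 56701554 i \sqrt{1626}$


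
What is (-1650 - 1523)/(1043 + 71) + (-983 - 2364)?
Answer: -3731731/1114 ≈ -3349.8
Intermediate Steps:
(-1650 - 1523)/(1043 + 71) + (-983 - 2364) = -3173/1114 - 3347 = -3731731/1114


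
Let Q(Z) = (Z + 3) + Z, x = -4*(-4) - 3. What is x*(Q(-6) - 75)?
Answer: -1092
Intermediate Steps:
x = 13 (x = 16 - 3 = 13)
Q(Z) = 3 + 2*Z (Q(Z) = (3 + Z) + Z = 3 + 2*Z)
x*(Q(-6) - 75) = 13*((3 + 2*(-6)) - 75) = 13*((3 - 12) - 75) = 13*(-9 - 75) = 13*(-84) = -1092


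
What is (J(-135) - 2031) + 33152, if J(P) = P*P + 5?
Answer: 49351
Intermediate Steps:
J(P) = 5 + P² (J(P) = P² + 5 = 5 + P²)
(J(-135) - 2031) + 33152 = ((5 + (-135)²) - 2031) + 33152 = ((5 + 18225) - 2031) + 33152 = (18230 - 2031) + 33152 = 16199 + 33152 = 49351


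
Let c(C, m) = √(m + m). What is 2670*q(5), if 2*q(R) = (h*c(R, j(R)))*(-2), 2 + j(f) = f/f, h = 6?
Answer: -16020*I*√2 ≈ -22656.0*I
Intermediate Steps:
j(f) = -1 (j(f) = -2 + f/f = -2 + 1 = -1)
c(C, m) = √2*√m (c(C, m) = √(2*m) = √2*√m)
q(R) = -6*I*√2 (q(R) = ((6*(√2*√(-1)))*(-2))/2 = ((6*(√2*I))*(-2))/2 = ((6*(I*√2))*(-2))/2 = ((6*I*√2)*(-2))/2 = (-12*I*√2)/2 = -6*I*√2)
2670*q(5) = 2670*(-6*I*√2) = -16020*I*√2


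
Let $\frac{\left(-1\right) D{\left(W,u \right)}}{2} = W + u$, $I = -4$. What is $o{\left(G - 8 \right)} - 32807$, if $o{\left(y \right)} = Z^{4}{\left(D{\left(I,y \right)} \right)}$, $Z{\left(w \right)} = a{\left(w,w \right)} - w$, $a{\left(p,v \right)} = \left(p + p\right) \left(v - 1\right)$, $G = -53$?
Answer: $1245965171229577193$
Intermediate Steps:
$D{\left(W,u \right)} = - 2 W - 2 u$ ($D{\left(W,u \right)} = - 2 \left(W + u\right) = - 2 W - 2 u$)
$a{\left(p,v \right)} = 2 p \left(-1 + v\right)$
$Z{\left(w \right)} = - w + 2 w \left(-1 + w\right)$ ($Z{\left(w \right)} = 2 w \left(-1 + w\right) - w = - w + 2 w \left(-1 + w\right)$)
$o{\left(y \right)} = \left(8 - 2 y\right)^{4} \left(13 - 4 y\right)^{4}$ ($o{\left(y \right)} = \left(\left(\left(-2\right) \left(-4\right) - 2 y\right) \left(-3 + 2 \left(\left(-2\right) \left(-4\right) - 2 y\right)\right)\right)^{4} = \left(\left(8 - 2 y\right) \left(-3 + 2 \left(8 - 2 y\right)\right)\right)^{4} = \left(\left(8 - 2 y\right) \left(-3 - \left(-16 + 4 y\right)\right)\right)^{4} = \left(\left(8 - 2 y\right) \left(13 - 4 y\right)\right)^{4} = \left(8 - 2 y\right)^{4} \left(13 - 4 y\right)^{4}$)
$o{\left(G - 8 \right)} - 32807 = 16 \left(52 - 29 \left(-53 - 8\right) + 4 \left(-53 - 8\right)^{2}\right)^{4} - 32807 = 16 \left(52 - -1769 + 4 \left(-61\right)^{2}\right)^{4} - 32807 = 16 \left(52 + 1769 + 4 \cdot 3721\right)^{4} - 32807 = 16 \left(52 + 1769 + 14884\right)^{4} - 32807 = 16 \cdot 16705^{4} - 32807 = 16 \cdot 77872823201850625 - 32807 = 1245965171229610000 - 32807 = 1245965171229577193$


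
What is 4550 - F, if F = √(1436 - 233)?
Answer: 4550 - √1203 ≈ 4515.3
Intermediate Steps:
F = √1203 ≈ 34.684
4550 - F = 4550 - √1203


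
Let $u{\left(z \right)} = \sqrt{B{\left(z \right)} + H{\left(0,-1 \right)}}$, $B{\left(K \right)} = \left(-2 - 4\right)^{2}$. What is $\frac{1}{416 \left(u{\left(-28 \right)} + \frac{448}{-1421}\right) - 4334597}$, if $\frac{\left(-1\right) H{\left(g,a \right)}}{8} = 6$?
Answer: $- \frac{59543270815}{258103920832036891} - \frac{34285888 i \sqrt{3}}{774311762496110673} \approx -2.3069 \cdot 10^{-7} - 7.6694 \cdot 10^{-11} i$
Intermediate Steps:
$H{\left(g,a \right)} = -48$ ($H{\left(g,a \right)} = \left(-8\right) 6 = -48$)
$B{\left(K \right)} = 36$ ($B{\left(K \right)} = \left(-6\right)^{2} = 36$)
$u{\left(z \right)} = 2 i \sqrt{3}$ ($u{\left(z \right)} = \sqrt{36 - 48} = \sqrt{-12} = 2 i \sqrt{3}$)
$\frac{1}{416 \left(u{\left(-28 \right)} + \frac{448}{-1421}\right) - 4334597} = \frac{1}{416 \left(2 i \sqrt{3} + \frac{448}{-1421}\right) - 4334597} = \frac{1}{416 \left(2 i \sqrt{3} + 448 \left(- \frac{1}{1421}\right)\right) - 4334597} = \frac{1}{416 \left(2 i \sqrt{3} - \frac{64}{203}\right) - 4334597} = \frac{1}{416 \left(- \frac{64}{203} + 2 i \sqrt{3}\right) - 4334597} = \frac{1}{\left(- \frac{26624}{203} + 832 i \sqrt{3}\right) - 4334597} = \frac{1}{- \frac{879949815}{203} + 832 i \sqrt{3}}$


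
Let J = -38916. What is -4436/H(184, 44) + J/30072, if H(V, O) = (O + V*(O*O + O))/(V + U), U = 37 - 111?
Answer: -7806689/2964598 ≈ -2.6333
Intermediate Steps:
U = -74
H(V, O) = (O + V*(O + O²))/(-74 + V) (H(V, O) = (O + V*(O*O + O))/(V - 74) = (O + V*(O² + O))/(-74 + V) = (O + V*(O + O²))/(-74 + V))
-4436/H(184, 44) + J/30072 = -4436*(-74 + 184)/(44*(1 + 184 + 44*184)) - 38916/30072 = -4436*5/(2*(1 + 184 + 8096)) - 38916*1/30072 = -4436/(44*(1/110)*8281) - 3243/2506 = -4436/16562/5 - 3243/2506 = -4436*5/16562 - 3243/2506 = -11090/8281 - 3243/2506 = -7806689/2964598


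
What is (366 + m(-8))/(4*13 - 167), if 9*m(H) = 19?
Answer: -3313/1035 ≈ -3.2010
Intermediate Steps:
m(H) = 19/9 (m(H) = (⅑)*19 = 19/9)
(366 + m(-8))/(4*13 - 167) = (366 + 19/9)/(4*13 - 167) = 3313/(9*(52 - 167)) = (3313/9)/(-115) = (3313/9)*(-1/115) = -3313/1035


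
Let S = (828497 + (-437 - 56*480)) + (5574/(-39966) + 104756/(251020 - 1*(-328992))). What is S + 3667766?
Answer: 4316398492055060/965864983 ≈ 4.4689e+6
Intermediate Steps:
S = 773831746817082/965864983 (S = (828497 + (-437 - 26880)) + (5574*(-1/39966) + 104756/(251020 + 328992)) = (828497 - 27317) + (-929/6661 + 104756/580012) = 801180 + (-929/6661 + 104756*(1/580012)) = 801180 + (-929/6661 + 26189/145003) = 801180 + 39737142/965864983 = 773831746817082/965864983 ≈ 8.0118e+5)
S + 3667766 = 773831746817082/965864983 + 3667766 = 4316398492055060/965864983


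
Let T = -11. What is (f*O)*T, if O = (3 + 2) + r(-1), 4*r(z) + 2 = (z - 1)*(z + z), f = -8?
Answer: 484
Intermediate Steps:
r(z) = -1/2 + z*(-1 + z)/2 (r(z) = -1/2 + ((z - 1)*(z + z))/4 = -1/2 + ((-1 + z)*(2*z))/4 = -1/2 + (2*z*(-1 + z))/4 = -1/2 + z*(-1 + z)/2)
O = 11/2 (O = (3 + 2) + (-1/2 + (1/2)*(-1)**2 - 1/2*(-1)) = 5 + (-1/2 + (1/2)*1 + 1/2) = 5 + (-1/2 + 1/2 + 1/2) = 5 + 1/2 = 11/2 ≈ 5.5000)
(f*O)*T = -8*11/2*(-11) = -44*(-11) = 484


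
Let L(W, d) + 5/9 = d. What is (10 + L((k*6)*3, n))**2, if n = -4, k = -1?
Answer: 2401/81 ≈ 29.642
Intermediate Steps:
L(W, d) = -5/9 + d
(10 + L((k*6)*3, n))**2 = (10 + (-5/9 - 4))**2 = (10 - 41/9)**2 = (49/9)**2 = 2401/81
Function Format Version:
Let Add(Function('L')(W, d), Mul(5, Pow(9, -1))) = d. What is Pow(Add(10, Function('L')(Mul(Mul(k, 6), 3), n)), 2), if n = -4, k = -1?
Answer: Rational(2401, 81) ≈ 29.642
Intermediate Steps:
Function('L')(W, d) = Add(Rational(-5, 9), d)
Pow(Add(10, Function('L')(Mul(Mul(k, 6), 3), n)), 2) = Pow(Add(10, Add(Rational(-5, 9), -4)), 2) = Pow(Add(10, Rational(-41, 9)), 2) = Pow(Rational(49, 9), 2) = Rational(2401, 81)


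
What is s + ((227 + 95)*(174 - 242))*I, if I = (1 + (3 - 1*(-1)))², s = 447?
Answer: -546953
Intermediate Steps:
I = 25 (I = (1 + (3 + 1))² = (1 + 4)² = 5² = 25)
s + ((227 + 95)*(174 - 242))*I = 447 + ((227 + 95)*(174 - 242))*25 = 447 + (322*(-68))*25 = 447 - 21896*25 = 447 - 547400 = -546953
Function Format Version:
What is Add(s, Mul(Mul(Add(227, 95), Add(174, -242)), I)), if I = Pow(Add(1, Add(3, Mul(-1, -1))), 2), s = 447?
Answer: -546953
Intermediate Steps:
I = 25 (I = Pow(Add(1, Add(3, 1)), 2) = Pow(Add(1, 4), 2) = Pow(5, 2) = 25)
Add(s, Mul(Mul(Add(227, 95), Add(174, -242)), I)) = Add(447, Mul(Mul(Add(227, 95), Add(174, -242)), 25)) = Add(447, Mul(Mul(322, -68), 25)) = Add(447, Mul(-21896, 25)) = Add(447, -547400) = -546953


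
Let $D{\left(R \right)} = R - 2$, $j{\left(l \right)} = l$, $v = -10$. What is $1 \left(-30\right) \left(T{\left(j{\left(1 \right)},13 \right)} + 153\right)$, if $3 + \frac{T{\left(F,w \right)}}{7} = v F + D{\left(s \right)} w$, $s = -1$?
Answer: $6330$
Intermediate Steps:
$D{\left(R \right)} = -2 + R$
$T{\left(F,w \right)} = -21 - 70 F - 21 w$ ($T{\left(F,w \right)} = -21 + 7 \left(- 10 F + \left(-2 - 1\right) w\right) = -21 + 7 \left(- 10 F - 3 w\right) = -21 - \left(21 w + 70 F\right) = -21 - 70 F - 21 w$)
$1 \left(-30\right) \left(T{\left(j{\left(1 \right)},13 \right)} + 153\right) = 1 \left(-30\right) \left(\left(-21 - 70 - 273\right) + 153\right) = - 30 \left(\left(-21 - 70 - 273\right) + 153\right) = - 30 \left(-364 + 153\right) = \left(-30\right) \left(-211\right) = 6330$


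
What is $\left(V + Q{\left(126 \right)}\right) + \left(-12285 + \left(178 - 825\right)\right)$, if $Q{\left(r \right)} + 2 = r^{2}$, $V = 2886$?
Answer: $5828$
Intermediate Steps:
$Q{\left(r \right)} = -2 + r^{2}$
$\left(V + Q{\left(126 \right)}\right) + \left(-12285 + \left(178 - 825\right)\right) = \left(2886 - \left(2 - 126^{2}\right)\right) + \left(-12285 + \left(178 - 825\right)\right) = \left(2886 + \left(-2 + 15876\right)\right) - 12932 = \left(2886 + 15874\right) - 12932 = 18760 - 12932 = 5828$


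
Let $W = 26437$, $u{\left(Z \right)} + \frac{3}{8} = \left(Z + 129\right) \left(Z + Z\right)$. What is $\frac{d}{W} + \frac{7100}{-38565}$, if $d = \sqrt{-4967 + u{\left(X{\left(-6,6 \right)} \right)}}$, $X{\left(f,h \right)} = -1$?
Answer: $- \frac{1420}{7713} + \frac{3 i \sqrt{9286}}{105748} \approx -0.1841 + 0.0027338 i$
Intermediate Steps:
$u{\left(Z \right)} = - \frac{3}{8} + 2 Z \left(129 + Z\right)$ ($u{\left(Z \right)} = - \frac{3}{8} + \left(Z + 129\right) \left(Z + Z\right) = - \frac{3}{8} + \left(129 + Z\right) 2 Z = - \frac{3}{8} + 2 Z \left(129 + Z\right)$)
$d = \frac{3 i \sqrt{9286}}{4}$ ($d = \sqrt{-4967 + \left(- \frac{3}{8} + 2 \left(-1\right)^{2} + 258 \left(-1\right)\right)} = \sqrt{-4967 - \frac{2051}{8}} = \sqrt{- \frac{41787}{8}} = \frac{3 i \sqrt{9286}}{4} \approx 72.273 i$)
$\frac{d}{W} + \frac{7100}{-38565} = \frac{\frac{3}{4} i \sqrt{9286}}{26437} + \frac{7100}{-38565} = \frac{3 i \sqrt{9286}}{4} \cdot \frac{1}{26437} + 7100 \left(- \frac{1}{38565}\right) = \frac{3 i \sqrt{9286}}{105748} - \frac{1420}{7713} = - \frac{1420}{7713} + \frac{3 i \sqrt{9286}}{105748}$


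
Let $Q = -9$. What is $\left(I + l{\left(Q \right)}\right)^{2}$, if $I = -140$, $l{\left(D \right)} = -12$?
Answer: $23104$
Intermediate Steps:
$\left(I + l{\left(Q \right)}\right)^{2} = \left(-140 - 12\right)^{2} = \left(-152\right)^{2} = 23104$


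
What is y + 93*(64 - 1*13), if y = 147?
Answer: 4890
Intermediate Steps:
y + 93*(64 - 1*13) = 147 + 93*(64 - 1*13) = 147 + 93*(64 - 13) = 147 + 93*51 = 147 + 4743 = 4890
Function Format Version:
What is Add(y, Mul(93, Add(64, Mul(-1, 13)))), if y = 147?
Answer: 4890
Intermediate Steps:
Add(y, Mul(93, Add(64, Mul(-1, 13)))) = Add(147, Mul(93, Add(64, Mul(-1, 13)))) = Add(147, Mul(93, Add(64, -13))) = Add(147, Mul(93, 51)) = Add(147, 4743) = 4890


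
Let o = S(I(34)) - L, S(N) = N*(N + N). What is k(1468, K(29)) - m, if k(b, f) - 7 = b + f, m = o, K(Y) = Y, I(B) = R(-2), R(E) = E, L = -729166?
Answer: -727670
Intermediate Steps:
I(B) = -2
S(N) = 2*N² (S(N) = N*(2*N) = 2*N²)
o = 729174 (o = 2*(-2)² - 1*(-729166) = 2*4 + 729166 = 8 + 729166 = 729174)
m = 729174
k(b, f) = 7 + b + f (k(b, f) = 7 + (b + f) = 7 + b + f)
k(1468, K(29)) - m = (7 + 1468 + 29) - 1*729174 = 1504 - 729174 = -727670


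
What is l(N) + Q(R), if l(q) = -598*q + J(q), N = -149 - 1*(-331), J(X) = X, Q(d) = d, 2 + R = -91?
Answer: -108747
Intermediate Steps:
R = -93 (R = -2 - 91 = -93)
N = 182 (N = -149 + 331 = 182)
l(q) = -597*q (l(q) = -598*q + q = -597*q)
l(N) + Q(R) = -597*182 - 93 = -108654 - 93 = -108747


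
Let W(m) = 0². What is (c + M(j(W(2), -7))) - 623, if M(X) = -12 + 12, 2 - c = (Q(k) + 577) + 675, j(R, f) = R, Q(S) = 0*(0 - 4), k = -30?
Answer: -1873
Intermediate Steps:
W(m) = 0
Q(S) = 0 (Q(S) = 0*(-4) = 0)
c = -1250 (c = 2 - ((0 + 577) + 675) = 2 - (577 + 675) = 2 - 1*1252 = 2 - 1252 = -1250)
M(X) = 0
(c + M(j(W(2), -7))) - 623 = (-1250 + 0) - 623 = -1250 - 623 = -1873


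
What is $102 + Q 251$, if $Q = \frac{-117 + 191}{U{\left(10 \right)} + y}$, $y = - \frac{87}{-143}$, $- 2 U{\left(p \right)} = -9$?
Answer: $\frac{5461186}{1461} \approx 3738.0$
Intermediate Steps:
$U{\left(p \right)} = \frac{9}{2}$ ($U{\left(p \right)} = \left(- \frac{1}{2}\right) \left(-9\right) = \frac{9}{2}$)
$y = \frac{87}{143}$ ($y = \left(-87\right) \left(- \frac{1}{143}\right) = \frac{87}{143} \approx 0.60839$)
$Q = \frac{21164}{1461}$ ($Q = \frac{-117 + 191}{\frac{9}{2} + \frac{87}{143}} = \frac{74}{\frac{1461}{286}} = 74 \cdot \frac{286}{1461} = \frac{21164}{1461} \approx 14.486$)
$102 + Q 251 = 102 + \frac{21164}{1461} \cdot 251 = 102 + \frac{5312164}{1461} = \frac{5461186}{1461}$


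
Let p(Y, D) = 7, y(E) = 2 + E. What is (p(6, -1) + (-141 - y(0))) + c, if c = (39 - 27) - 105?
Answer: -229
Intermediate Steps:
c = -93 (c = 12 - 105 = -93)
(p(6, -1) + (-141 - y(0))) + c = (7 + (-141 - (2 + 0))) - 93 = (7 + (-141 - 1*2)) - 93 = (7 + (-141 - 2)) - 93 = (7 - 143) - 93 = -136 - 93 = -229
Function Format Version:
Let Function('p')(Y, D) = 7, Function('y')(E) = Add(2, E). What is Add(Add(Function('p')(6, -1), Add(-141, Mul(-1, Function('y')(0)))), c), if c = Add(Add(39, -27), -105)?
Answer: -229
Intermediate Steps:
c = -93 (c = Add(12, -105) = -93)
Add(Add(Function('p')(6, -1), Add(-141, Mul(-1, Function('y')(0)))), c) = Add(Add(7, Add(-141, Mul(-1, Add(2, 0)))), -93) = Add(Add(7, Add(-141, Mul(-1, 2))), -93) = Add(Add(7, Add(-141, -2)), -93) = Add(Add(7, -143), -93) = Add(-136, -93) = -229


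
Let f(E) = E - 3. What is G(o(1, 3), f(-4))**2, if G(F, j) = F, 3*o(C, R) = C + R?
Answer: 16/9 ≈ 1.7778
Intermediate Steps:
o(C, R) = C/3 + R/3 (o(C, R) = (C + R)/3 = C/3 + R/3)
f(E) = -3 + E
G(o(1, 3), f(-4))**2 = ((1/3)*1 + (1/3)*3)**2 = (1/3 + 1)**2 = (4/3)**2 = 16/9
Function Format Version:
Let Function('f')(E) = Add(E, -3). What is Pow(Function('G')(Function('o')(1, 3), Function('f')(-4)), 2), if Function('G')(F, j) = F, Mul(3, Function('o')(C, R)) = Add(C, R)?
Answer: Rational(16, 9) ≈ 1.7778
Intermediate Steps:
Function('o')(C, R) = Add(Mul(Rational(1, 3), C), Mul(Rational(1, 3), R)) (Function('o')(C, R) = Mul(Rational(1, 3), Add(C, R)) = Add(Mul(Rational(1, 3), C), Mul(Rational(1, 3), R)))
Function('f')(E) = Add(-3, E)
Pow(Function('G')(Function('o')(1, 3), Function('f')(-4)), 2) = Pow(Add(Mul(Rational(1, 3), 1), Mul(Rational(1, 3), 3)), 2) = Pow(Add(Rational(1, 3), 1), 2) = Pow(Rational(4, 3), 2) = Rational(16, 9)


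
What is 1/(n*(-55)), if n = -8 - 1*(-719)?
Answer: -1/39105 ≈ -2.5572e-5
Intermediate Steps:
n = 711 (n = -8 + 719 = 711)
1/(n*(-55)) = 1/(711*(-55)) = 1/(-39105) = -1/39105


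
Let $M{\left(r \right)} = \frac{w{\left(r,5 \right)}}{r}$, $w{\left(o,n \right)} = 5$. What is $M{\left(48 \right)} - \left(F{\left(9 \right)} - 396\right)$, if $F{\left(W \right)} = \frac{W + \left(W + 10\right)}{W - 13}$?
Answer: $\frac{19349}{48} \approx 403.1$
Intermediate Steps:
$F{\left(W \right)} = \frac{10 + 2 W}{-13 + W}$ ($F{\left(W \right)} = \frac{W + \left(10 + W\right)}{-13 + W} = \frac{10 + 2 W}{-13 + W}$)
$M{\left(r \right)} = \frac{5}{r}$
$M{\left(48 \right)} - \left(F{\left(9 \right)} - 396\right) = \frac{5}{48} - \left(\frac{2 \left(5 + 9\right)}{-13 + 9} - 396\right) = 5 \cdot \frac{1}{48} - \left(2 \frac{1}{-4} \cdot 14 - 396\right) = \frac{5}{48} - \left(2 \left(- \frac{1}{4}\right) 14 - 396\right) = \frac{5}{48} - \left(-7 - 396\right) = \frac{5}{48} - -403 = \frac{5}{48} + 403 = \frac{19349}{48}$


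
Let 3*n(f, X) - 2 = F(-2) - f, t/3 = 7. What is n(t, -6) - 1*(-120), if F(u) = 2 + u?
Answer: 341/3 ≈ 113.67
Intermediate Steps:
t = 21 (t = 3*7 = 21)
n(f, X) = 2/3 - f/3 (n(f, X) = 2/3 + ((2 - 2) - f)/3 = 2/3 + (0 - f)/3 = 2/3 + (-f)/3 = 2/3 - f/3)
n(t, -6) - 1*(-120) = (2/3 - 1/3*21) - 1*(-120) = (2/3 - 7) + 120 = -19/3 + 120 = 341/3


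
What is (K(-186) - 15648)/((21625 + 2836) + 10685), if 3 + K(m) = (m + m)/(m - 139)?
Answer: -5086203/11422450 ≈ -0.44528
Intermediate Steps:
K(m) = -3 + 2*m/(-139 + m) (K(m) = -3 + (m + m)/(m - 139) = -3 + (2*m)/(-139 + m) = -3 + 2*m/(-139 + m))
(K(-186) - 15648)/((21625 + 2836) + 10685) = ((417 - 1*(-186))/(-139 - 186) - 15648)/((21625 + 2836) + 10685) = ((417 + 186)/(-325) - 15648)/(24461 + 10685) = (-1/325*603 - 15648)/35146 = (-603/325 - 15648)*(1/35146) = -5086203/325*1/35146 = -5086203/11422450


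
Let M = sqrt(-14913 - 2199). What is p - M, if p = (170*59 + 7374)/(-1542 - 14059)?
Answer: -17404/15601 - 2*I*sqrt(4278) ≈ -1.1156 - 130.81*I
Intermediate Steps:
M = 2*I*sqrt(4278) (M = sqrt(-17112) = 2*I*sqrt(4278) ≈ 130.81*I)
p = -17404/15601 (p = (10030 + 7374)/(-15601) = 17404*(-1/15601) = -17404/15601 ≈ -1.1156)
p - M = -17404/15601 - 2*I*sqrt(4278)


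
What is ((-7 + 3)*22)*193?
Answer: -16984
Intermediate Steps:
((-7 + 3)*22)*193 = -4*22*193 = -88*193 = -16984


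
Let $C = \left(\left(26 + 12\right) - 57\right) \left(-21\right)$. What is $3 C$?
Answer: $1197$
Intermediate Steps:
$C = 399$ ($C = \left(38 - 57\right) \left(-21\right) = \left(-19\right) \left(-21\right) = 399$)
$3 C = 3 \cdot 399 = 1197$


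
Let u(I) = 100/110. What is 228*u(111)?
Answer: 2280/11 ≈ 207.27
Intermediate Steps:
u(I) = 10/11 (u(I) = 100*(1/110) = 10/11)
228*u(111) = 228*(10/11) = 2280/11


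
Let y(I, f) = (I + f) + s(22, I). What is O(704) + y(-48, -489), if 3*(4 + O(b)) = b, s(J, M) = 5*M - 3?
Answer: -1648/3 ≈ -549.33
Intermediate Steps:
s(J, M) = -3 + 5*M
y(I, f) = -3 + f + 6*I (y(I, f) = (I + f) + (-3 + 5*I) = -3 + f + 6*I)
O(b) = -4 + b/3
O(704) + y(-48, -489) = (-4 + (⅓)*704) + (-3 - 489 + 6*(-48)) = (-4 + 704/3) + (-3 - 489 - 288) = 692/3 - 780 = -1648/3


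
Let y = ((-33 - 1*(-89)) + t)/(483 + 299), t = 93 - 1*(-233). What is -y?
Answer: -191/391 ≈ -0.48849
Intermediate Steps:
t = 326 (t = 93 + 233 = 326)
y = 191/391 (y = ((-33 - 1*(-89)) + 326)/(483 + 299) = ((-33 + 89) + 326)/782 = (56 + 326)*(1/782) = 382*(1/782) = 191/391 ≈ 0.48849)
-y = -1*191/391 = -191/391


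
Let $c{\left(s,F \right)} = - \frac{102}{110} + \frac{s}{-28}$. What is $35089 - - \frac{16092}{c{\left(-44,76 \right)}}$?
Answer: $\frac{3724373}{62} \approx 60071.0$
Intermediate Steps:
$c{\left(s,F \right)} = - \frac{51}{55} - \frac{s}{28}$ ($c{\left(s,F \right)} = \left(-102\right) \frac{1}{110} + s \left(- \frac{1}{28}\right) = - \frac{51}{55} - \frac{s}{28}$)
$35089 - - \frac{16092}{c{\left(-44,76 \right)}} = 35089 - - \frac{16092}{- \frac{51}{55} - - \frac{11}{7}} = 35089 - - \frac{16092}{- \frac{51}{55} + \frac{11}{7}} = 35089 - - \frac{16092}{\frac{248}{385}} = 35089 - \left(-16092\right) \frac{385}{248} = 35089 - - \frac{1548855}{62} = 35089 + \frac{1548855}{62} = \frac{3724373}{62}$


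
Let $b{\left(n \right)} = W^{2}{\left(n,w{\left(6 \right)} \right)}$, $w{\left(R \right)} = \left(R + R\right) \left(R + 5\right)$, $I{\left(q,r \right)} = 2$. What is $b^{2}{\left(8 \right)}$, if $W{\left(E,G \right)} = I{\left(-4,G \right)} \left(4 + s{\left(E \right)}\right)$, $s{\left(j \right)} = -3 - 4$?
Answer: $1296$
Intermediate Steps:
$s{\left(j \right)} = -7$
$w{\left(R \right)} = 2 R \left(5 + R\right)$
$W{\left(E,G \right)} = -6$ ($W{\left(E,G \right)} = 2 \left(4 - 7\right) = 2 \left(-3\right) = -6$)
$b{\left(n \right)} = 36$ ($b{\left(n \right)} = \left(-6\right)^{2} = 36$)
$b^{2}{\left(8 \right)} = 36^{2} = 1296$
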